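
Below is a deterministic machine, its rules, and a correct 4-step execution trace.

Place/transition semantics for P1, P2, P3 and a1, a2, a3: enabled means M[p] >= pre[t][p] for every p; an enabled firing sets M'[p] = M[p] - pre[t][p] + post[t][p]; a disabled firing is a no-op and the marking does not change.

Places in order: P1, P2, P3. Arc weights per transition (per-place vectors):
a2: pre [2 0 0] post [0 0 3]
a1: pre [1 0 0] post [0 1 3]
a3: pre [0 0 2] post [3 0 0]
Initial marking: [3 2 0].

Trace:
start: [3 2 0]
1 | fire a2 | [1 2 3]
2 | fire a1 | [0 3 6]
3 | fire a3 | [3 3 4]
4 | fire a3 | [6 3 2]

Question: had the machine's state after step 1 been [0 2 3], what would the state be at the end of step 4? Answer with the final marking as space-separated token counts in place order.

3 2 1

state after step 1 := [0 2 3]
2 | fire a1 | [0 2 3]
3 | fire a3 | [3 2 1]
4 | fire a3 | [3 2 1]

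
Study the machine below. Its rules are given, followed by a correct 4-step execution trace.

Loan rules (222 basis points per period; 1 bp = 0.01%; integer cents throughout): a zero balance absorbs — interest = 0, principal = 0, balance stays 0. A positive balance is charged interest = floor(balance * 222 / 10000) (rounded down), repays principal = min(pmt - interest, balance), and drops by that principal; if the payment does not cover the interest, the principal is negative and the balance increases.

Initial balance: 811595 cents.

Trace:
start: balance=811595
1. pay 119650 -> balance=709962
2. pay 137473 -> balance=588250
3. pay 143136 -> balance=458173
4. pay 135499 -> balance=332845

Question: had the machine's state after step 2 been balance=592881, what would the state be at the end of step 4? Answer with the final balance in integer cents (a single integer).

state after step 2 := balance=592881
3. pay 143136 -> balance=462906
4. pay 135499 -> balance=337683

337683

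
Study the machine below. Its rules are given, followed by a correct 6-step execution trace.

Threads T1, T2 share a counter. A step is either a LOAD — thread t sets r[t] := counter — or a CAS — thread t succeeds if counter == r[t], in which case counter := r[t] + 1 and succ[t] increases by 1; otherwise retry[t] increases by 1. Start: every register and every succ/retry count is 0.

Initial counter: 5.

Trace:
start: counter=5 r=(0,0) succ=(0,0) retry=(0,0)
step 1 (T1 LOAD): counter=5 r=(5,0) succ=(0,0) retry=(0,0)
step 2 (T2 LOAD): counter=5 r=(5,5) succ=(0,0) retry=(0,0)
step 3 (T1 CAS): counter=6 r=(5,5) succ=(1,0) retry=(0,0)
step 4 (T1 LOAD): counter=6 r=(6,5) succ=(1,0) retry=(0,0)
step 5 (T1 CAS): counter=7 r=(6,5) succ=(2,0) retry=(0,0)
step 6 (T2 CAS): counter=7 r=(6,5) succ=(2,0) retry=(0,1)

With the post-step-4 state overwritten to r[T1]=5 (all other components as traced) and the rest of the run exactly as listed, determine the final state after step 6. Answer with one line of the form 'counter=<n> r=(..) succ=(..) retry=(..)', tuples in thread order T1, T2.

state after step 4 := counter=6 r=(5,5) succ=(1,0) retry=(0,0)
step 5 (T1 CAS): counter=6 r=(5,5) succ=(1,0) retry=(1,0)
step 6 (T2 CAS): counter=6 r=(5,5) succ=(1,0) retry=(1,1)

counter=6 r=(5,5) succ=(1,0) retry=(1,1)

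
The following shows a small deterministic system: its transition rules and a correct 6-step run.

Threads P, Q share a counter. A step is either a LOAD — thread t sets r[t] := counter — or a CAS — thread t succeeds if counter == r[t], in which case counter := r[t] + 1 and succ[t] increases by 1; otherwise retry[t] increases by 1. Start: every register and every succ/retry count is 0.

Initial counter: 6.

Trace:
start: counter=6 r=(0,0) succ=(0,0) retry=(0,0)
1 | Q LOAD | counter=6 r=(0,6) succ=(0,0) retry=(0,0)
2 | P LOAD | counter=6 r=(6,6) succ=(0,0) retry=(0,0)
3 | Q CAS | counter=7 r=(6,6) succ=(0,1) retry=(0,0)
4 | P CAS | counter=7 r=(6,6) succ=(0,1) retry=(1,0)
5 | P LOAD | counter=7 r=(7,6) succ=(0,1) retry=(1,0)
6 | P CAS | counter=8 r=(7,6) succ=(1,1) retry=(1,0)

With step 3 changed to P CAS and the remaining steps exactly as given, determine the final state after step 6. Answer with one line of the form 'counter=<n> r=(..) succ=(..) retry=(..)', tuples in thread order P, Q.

(re-executing from step 3 with the substitution; state before step 3: counter=6 r=(6,6) succ=(0,0) retry=(0,0))
3 | P CAS | counter=7 r=(6,6) succ=(1,0) retry=(0,0)
4 | P CAS | counter=7 r=(6,6) succ=(1,0) retry=(1,0)
5 | P LOAD | counter=7 r=(7,6) succ=(1,0) retry=(1,0)
6 | P CAS | counter=8 r=(7,6) succ=(2,0) retry=(1,0)

counter=8 r=(7,6) succ=(2,0) retry=(1,0)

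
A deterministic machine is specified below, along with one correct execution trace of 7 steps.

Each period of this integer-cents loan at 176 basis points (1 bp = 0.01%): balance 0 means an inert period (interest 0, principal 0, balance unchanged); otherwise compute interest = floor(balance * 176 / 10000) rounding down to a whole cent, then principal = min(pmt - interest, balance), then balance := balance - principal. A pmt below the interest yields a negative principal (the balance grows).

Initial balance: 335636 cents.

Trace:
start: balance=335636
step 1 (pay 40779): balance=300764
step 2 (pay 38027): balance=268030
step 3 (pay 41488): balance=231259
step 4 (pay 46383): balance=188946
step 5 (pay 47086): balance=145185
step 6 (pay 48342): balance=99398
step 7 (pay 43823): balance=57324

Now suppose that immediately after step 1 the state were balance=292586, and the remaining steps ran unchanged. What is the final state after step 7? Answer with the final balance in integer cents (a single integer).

state after step 1 := balance=292586
step 2 (pay 38027): balance=259708
step 3 (pay 41488): balance=222790
step 4 (pay 46383): balance=180328
step 5 (pay 47086): balance=136415
step 6 (pay 48342): balance=90473
step 7 (pay 43823): balance=48242

48242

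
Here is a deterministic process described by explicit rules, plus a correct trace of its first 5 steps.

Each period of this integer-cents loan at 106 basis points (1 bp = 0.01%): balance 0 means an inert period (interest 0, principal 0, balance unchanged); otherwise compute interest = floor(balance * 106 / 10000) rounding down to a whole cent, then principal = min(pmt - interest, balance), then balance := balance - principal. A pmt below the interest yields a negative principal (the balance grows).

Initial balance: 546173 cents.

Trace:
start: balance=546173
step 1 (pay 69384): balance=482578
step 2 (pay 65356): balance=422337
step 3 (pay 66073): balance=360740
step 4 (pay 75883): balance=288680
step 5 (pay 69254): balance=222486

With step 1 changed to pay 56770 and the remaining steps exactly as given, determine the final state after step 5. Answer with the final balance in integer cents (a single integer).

(re-executing from step 1 with the substitution; state before step 1: balance=546173)
step 1 (pay 56770): balance=495192
step 2 (pay 65356): balance=435085
step 3 (pay 66073): balance=373623
step 4 (pay 75883): balance=301700
step 5 (pay 69254): balance=235644

235644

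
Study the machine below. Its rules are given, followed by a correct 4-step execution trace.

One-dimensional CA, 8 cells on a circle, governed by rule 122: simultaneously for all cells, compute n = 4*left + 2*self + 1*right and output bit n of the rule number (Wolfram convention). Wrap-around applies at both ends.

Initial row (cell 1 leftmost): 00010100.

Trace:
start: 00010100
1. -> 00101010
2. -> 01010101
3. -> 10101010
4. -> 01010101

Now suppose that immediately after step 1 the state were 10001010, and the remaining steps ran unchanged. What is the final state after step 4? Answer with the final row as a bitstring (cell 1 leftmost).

state after step 1 := 10001010
2. -> 01010101
3. -> 10101010
4. -> 01010101

01010101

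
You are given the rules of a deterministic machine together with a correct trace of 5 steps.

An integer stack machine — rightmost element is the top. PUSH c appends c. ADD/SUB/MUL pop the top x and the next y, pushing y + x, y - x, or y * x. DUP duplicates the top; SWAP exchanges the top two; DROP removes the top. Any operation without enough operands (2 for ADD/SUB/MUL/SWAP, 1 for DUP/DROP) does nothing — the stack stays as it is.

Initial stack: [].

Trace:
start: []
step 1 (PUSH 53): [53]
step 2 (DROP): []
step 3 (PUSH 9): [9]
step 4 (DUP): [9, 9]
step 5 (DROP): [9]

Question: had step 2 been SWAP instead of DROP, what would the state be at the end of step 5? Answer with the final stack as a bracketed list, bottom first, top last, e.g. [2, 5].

(re-executing from step 2 with the substitution; state before step 2: [53])
step 2 (SWAP): [53]
step 3 (PUSH 9): [53, 9]
step 4 (DUP): [53, 9, 9]
step 5 (DROP): [53, 9]

[53, 9]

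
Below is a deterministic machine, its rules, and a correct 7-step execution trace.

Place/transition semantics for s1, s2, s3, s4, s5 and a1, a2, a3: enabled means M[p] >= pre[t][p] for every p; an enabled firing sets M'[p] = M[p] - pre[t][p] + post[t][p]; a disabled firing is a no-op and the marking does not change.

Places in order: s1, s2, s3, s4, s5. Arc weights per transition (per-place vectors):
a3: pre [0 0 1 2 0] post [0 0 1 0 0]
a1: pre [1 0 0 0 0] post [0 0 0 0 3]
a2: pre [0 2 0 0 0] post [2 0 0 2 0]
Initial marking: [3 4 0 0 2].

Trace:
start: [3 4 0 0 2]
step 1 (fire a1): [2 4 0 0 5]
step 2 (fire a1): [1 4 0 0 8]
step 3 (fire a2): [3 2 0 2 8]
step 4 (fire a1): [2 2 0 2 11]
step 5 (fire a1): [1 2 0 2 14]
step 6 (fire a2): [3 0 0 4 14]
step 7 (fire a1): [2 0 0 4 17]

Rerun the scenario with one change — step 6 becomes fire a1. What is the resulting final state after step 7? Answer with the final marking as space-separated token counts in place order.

0 2 0 2 17

(re-executing from step 6 with the substitution; state before step 6: [1 2 0 2 14])
step 6 (fire a1): [0 2 0 2 17]
step 7 (fire a1): [0 2 0 2 17]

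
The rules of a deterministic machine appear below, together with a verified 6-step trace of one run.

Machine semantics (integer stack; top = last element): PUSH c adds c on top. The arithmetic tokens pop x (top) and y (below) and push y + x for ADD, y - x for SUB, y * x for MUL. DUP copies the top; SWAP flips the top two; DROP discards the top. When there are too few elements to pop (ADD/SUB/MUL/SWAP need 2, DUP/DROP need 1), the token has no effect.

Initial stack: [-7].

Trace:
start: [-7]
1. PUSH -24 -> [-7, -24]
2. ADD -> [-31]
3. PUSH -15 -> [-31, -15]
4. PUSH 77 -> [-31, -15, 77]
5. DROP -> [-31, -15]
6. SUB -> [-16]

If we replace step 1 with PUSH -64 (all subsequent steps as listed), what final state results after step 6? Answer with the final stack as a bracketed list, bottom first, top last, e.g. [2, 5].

(re-executing from step 1 with the substitution; state before step 1: [-7])
1. PUSH -64 -> [-7, -64]
2. ADD -> [-71]
3. PUSH -15 -> [-71, -15]
4. PUSH 77 -> [-71, -15, 77]
5. DROP -> [-71, -15]
6. SUB -> [-56]

[-56]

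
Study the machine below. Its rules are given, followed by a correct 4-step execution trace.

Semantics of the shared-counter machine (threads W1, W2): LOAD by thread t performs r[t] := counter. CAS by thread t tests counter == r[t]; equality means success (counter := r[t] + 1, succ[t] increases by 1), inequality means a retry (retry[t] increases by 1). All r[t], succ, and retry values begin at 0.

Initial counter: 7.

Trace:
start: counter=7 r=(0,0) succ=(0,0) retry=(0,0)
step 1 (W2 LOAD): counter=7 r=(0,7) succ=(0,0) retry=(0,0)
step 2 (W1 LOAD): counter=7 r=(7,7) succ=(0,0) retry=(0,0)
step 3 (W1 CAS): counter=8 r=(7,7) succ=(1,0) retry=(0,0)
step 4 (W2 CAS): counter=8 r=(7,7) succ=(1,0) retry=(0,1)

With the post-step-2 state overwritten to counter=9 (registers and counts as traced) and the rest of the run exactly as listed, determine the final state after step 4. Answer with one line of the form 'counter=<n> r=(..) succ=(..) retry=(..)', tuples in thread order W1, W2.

state after step 2 := counter=9 r=(7,7) succ=(0,0) retry=(0,0)
step 3 (W1 CAS): counter=9 r=(7,7) succ=(0,0) retry=(1,0)
step 4 (W2 CAS): counter=9 r=(7,7) succ=(0,0) retry=(1,1)

counter=9 r=(7,7) succ=(0,0) retry=(1,1)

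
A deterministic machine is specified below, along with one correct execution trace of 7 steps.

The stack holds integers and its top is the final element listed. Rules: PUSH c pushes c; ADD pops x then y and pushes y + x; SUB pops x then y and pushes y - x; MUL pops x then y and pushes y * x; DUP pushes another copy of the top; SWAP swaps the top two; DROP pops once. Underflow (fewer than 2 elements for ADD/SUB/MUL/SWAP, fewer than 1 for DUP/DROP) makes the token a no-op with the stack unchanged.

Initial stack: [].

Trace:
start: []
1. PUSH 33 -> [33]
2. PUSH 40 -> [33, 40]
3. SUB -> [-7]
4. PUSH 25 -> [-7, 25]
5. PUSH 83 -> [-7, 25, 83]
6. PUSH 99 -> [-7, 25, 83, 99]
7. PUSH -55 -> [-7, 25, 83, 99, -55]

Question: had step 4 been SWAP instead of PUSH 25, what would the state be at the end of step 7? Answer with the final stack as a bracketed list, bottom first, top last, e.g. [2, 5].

[-7, 83, 99, -55]

(re-executing from step 4 with the substitution; state before step 4: [-7])
4. SWAP -> [-7]
5. PUSH 83 -> [-7, 83]
6. PUSH 99 -> [-7, 83, 99]
7. PUSH -55 -> [-7, 83, 99, -55]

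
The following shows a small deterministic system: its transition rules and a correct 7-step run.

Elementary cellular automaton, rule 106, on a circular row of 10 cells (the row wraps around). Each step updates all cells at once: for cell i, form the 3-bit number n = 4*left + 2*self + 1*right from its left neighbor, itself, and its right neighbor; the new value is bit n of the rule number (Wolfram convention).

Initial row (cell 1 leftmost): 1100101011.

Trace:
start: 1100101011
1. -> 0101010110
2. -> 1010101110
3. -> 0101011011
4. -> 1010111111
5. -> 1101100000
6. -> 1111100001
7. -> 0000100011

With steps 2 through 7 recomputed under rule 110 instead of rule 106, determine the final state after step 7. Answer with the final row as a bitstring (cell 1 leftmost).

(re-executing steps 2..7 under rule 110; state before step 2: 0101010110)
2. -> 1111111110
3. -> 1000000011
4. -> 1000000110
5. -> 1000001111
6. -> 1000011000
7. -> 1000111001

1000111001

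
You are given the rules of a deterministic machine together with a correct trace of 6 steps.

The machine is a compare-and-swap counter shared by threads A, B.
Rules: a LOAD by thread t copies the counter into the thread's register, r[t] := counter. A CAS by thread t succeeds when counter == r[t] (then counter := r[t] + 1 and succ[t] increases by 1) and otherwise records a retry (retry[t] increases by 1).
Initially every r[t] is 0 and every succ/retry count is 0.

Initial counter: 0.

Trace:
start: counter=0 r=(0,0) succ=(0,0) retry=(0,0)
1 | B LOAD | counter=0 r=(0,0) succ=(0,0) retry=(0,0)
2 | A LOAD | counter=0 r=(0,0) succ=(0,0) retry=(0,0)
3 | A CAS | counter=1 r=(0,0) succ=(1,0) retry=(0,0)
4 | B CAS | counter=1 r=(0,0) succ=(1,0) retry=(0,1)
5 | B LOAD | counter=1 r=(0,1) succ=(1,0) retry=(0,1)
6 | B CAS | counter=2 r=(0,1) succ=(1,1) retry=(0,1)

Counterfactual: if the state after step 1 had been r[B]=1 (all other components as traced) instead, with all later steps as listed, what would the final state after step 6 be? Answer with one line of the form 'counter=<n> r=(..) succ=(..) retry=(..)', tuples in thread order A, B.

state after step 1 := counter=0 r=(0,1) succ=(0,0) retry=(0,0)
2 | A LOAD | counter=0 r=(0,1) succ=(0,0) retry=(0,0)
3 | A CAS | counter=1 r=(0,1) succ=(1,0) retry=(0,0)
4 | B CAS | counter=2 r=(0,1) succ=(1,1) retry=(0,0)
5 | B LOAD | counter=2 r=(0,2) succ=(1,1) retry=(0,0)
6 | B CAS | counter=3 r=(0,2) succ=(1,2) retry=(0,0)

counter=3 r=(0,2) succ=(1,2) retry=(0,0)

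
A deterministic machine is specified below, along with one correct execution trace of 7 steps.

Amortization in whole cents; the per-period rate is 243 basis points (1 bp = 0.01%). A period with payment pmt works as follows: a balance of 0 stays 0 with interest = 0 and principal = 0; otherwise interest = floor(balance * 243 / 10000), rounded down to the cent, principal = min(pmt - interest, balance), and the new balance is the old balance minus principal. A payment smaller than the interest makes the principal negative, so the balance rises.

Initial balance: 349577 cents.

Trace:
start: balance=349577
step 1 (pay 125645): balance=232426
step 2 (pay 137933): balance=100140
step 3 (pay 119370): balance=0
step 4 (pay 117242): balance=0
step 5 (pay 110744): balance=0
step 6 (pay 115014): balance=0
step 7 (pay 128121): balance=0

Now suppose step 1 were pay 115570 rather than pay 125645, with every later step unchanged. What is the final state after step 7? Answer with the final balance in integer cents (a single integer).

(re-executing from step 1 with the substitution; state before step 1: balance=349577)
step 1 (pay 115570): balance=242501
step 2 (pay 137933): balance=110460
step 3 (pay 119370): balance=0
step 4 (pay 117242): balance=0
step 5 (pay 110744): balance=0
step 6 (pay 115014): balance=0
step 7 (pay 128121): balance=0

0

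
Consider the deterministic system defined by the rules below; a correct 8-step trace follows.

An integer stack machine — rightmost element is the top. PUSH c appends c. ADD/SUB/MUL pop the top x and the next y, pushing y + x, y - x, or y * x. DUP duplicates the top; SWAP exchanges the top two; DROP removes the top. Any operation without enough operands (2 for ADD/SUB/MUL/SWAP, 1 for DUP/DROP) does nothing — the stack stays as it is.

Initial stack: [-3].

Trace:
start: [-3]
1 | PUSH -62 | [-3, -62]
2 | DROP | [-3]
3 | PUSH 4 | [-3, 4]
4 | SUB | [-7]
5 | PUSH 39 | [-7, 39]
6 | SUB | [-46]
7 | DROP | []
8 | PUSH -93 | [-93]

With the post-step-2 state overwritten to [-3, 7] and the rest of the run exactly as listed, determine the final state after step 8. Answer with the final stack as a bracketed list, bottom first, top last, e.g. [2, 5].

[-3, -93]

state after step 2 := [-3, 7]
3 | PUSH 4 | [-3, 7, 4]
4 | SUB | [-3, 3]
5 | PUSH 39 | [-3, 3, 39]
6 | SUB | [-3, -36]
7 | DROP | [-3]
8 | PUSH -93 | [-3, -93]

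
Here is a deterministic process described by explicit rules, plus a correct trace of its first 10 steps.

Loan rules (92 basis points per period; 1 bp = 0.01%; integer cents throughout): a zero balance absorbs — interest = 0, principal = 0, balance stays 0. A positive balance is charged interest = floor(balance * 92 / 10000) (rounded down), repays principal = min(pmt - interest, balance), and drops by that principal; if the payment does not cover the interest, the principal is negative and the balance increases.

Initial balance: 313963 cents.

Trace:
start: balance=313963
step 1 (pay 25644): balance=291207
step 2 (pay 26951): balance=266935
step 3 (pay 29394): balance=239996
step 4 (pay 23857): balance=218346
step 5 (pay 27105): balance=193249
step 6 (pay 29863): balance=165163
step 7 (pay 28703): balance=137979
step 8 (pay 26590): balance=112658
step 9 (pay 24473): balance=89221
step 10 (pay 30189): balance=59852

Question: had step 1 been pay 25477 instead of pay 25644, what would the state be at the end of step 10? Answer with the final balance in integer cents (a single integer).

60036

(re-executing from step 1 with the substitution; state before step 1: balance=313963)
step 1 (pay 25477): balance=291374
step 2 (pay 26951): balance=267103
step 3 (pay 29394): balance=240166
step 4 (pay 23857): balance=218518
step 5 (pay 27105): balance=193423
step 6 (pay 29863): balance=165339
step 7 (pay 28703): balance=138157
step 8 (pay 26590): balance=112838
step 9 (pay 24473): balance=89403
step 10 (pay 30189): balance=60036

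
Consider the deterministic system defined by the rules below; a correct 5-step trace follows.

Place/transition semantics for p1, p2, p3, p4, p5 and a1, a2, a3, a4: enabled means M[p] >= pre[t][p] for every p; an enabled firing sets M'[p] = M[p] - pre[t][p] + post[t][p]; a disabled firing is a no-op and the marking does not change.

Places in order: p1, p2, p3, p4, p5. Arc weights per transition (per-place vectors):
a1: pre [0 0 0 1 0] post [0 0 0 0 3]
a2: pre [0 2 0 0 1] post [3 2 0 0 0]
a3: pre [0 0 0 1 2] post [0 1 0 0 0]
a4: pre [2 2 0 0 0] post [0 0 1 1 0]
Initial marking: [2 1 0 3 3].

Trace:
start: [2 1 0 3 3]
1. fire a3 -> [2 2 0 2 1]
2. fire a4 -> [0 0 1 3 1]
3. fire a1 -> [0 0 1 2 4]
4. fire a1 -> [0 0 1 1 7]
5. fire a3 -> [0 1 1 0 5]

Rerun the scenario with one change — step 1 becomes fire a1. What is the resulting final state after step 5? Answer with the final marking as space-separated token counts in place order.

2 1 0 0 12

(re-executing from step 1 with the substitution; state before step 1: [2 1 0 3 3])
1. fire a1 -> [2 1 0 2 6]
2. fire a4 -> [2 1 0 2 6]
3. fire a1 -> [2 1 0 1 9]
4. fire a1 -> [2 1 0 0 12]
5. fire a3 -> [2 1 0 0 12]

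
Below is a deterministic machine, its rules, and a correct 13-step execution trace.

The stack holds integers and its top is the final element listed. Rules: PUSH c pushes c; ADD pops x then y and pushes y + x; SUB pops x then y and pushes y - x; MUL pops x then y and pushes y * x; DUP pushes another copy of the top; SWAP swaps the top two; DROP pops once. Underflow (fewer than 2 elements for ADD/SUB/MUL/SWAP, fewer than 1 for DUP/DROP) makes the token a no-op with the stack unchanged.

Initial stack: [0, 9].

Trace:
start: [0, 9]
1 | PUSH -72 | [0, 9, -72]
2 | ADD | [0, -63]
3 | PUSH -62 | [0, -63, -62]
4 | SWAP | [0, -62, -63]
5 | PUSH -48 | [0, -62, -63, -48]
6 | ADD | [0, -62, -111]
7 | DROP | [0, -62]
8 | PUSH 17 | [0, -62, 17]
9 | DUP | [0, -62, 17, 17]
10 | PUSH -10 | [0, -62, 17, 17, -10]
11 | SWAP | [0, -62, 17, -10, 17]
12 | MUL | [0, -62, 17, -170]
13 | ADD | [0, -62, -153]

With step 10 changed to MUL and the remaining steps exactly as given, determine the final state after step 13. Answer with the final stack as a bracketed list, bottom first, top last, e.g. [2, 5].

(re-executing from step 10 with the substitution; state before step 10: [0, -62, 17, 17])
10 | MUL | [0, -62, 289]
11 | SWAP | [0, 289, -62]
12 | MUL | [0, -17918]
13 | ADD | [-17918]

[-17918]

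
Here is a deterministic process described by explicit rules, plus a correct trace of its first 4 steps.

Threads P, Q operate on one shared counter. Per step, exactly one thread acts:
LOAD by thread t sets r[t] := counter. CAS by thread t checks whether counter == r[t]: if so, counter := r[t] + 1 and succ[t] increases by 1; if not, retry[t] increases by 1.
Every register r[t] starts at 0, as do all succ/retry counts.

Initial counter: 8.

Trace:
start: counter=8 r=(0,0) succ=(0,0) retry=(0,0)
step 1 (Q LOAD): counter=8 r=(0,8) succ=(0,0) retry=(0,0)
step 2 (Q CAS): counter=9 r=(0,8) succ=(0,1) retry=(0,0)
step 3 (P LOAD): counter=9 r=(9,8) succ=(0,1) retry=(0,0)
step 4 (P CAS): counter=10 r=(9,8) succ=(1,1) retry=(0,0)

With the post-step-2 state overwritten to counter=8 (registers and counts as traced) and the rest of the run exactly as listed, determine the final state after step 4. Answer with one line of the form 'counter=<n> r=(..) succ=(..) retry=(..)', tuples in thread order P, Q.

counter=9 r=(8,8) succ=(1,1) retry=(0,0)

state after step 2 := counter=8 r=(0,8) succ=(0,1) retry=(0,0)
step 3 (P LOAD): counter=8 r=(8,8) succ=(0,1) retry=(0,0)
step 4 (P CAS): counter=9 r=(8,8) succ=(1,1) retry=(0,0)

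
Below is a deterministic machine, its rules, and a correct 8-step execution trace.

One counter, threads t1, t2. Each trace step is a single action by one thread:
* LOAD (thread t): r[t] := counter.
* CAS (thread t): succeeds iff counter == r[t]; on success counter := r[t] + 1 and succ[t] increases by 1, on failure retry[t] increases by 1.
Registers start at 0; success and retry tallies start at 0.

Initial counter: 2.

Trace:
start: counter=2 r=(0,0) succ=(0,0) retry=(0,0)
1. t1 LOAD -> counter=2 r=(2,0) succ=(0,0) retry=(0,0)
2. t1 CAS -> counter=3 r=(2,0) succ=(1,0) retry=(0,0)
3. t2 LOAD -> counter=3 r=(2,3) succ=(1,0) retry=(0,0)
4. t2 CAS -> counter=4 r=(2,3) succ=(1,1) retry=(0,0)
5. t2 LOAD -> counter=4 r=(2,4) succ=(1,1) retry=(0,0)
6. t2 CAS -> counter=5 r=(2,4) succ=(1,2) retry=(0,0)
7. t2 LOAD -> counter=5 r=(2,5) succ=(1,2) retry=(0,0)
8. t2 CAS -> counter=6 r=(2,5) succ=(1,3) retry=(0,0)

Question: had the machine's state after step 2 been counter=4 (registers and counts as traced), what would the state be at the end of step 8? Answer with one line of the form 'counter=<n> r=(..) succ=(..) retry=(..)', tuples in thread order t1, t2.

state after step 2 := counter=4 r=(2,0) succ=(1,0) retry=(0,0)
3. t2 LOAD -> counter=4 r=(2,4) succ=(1,0) retry=(0,0)
4. t2 CAS -> counter=5 r=(2,4) succ=(1,1) retry=(0,0)
5. t2 LOAD -> counter=5 r=(2,5) succ=(1,1) retry=(0,0)
6. t2 CAS -> counter=6 r=(2,5) succ=(1,2) retry=(0,0)
7. t2 LOAD -> counter=6 r=(2,6) succ=(1,2) retry=(0,0)
8. t2 CAS -> counter=7 r=(2,6) succ=(1,3) retry=(0,0)

counter=7 r=(2,6) succ=(1,3) retry=(0,0)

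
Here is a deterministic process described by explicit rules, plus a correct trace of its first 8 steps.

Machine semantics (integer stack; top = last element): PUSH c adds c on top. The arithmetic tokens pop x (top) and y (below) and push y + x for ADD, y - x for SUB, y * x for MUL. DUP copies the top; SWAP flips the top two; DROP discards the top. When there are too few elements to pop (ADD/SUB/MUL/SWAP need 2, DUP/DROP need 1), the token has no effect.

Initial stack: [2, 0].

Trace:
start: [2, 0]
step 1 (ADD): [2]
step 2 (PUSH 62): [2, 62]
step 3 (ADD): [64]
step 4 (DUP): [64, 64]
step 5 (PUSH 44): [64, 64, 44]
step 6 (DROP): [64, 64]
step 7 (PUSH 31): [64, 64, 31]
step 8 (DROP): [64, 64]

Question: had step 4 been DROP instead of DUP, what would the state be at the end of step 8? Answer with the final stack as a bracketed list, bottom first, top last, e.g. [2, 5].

(re-executing from step 4 with the substitution; state before step 4: [64])
step 4 (DROP): []
step 5 (PUSH 44): [44]
step 6 (DROP): []
step 7 (PUSH 31): [31]
step 8 (DROP): []

[]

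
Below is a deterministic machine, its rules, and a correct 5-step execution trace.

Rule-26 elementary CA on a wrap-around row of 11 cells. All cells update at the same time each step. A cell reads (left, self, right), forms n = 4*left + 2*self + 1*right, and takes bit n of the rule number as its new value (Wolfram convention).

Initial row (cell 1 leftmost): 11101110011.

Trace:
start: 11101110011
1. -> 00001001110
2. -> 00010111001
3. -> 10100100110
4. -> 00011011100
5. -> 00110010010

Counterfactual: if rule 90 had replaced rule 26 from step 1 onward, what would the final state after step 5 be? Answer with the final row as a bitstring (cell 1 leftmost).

(re-executing steps 1..5 under rule 90; state before step 1: 11101110011)
1. -> 00101011110
2. -> 01000010011
3. -> 00100101111
4. -> 11011001001
5. -> 01011110111

01011110111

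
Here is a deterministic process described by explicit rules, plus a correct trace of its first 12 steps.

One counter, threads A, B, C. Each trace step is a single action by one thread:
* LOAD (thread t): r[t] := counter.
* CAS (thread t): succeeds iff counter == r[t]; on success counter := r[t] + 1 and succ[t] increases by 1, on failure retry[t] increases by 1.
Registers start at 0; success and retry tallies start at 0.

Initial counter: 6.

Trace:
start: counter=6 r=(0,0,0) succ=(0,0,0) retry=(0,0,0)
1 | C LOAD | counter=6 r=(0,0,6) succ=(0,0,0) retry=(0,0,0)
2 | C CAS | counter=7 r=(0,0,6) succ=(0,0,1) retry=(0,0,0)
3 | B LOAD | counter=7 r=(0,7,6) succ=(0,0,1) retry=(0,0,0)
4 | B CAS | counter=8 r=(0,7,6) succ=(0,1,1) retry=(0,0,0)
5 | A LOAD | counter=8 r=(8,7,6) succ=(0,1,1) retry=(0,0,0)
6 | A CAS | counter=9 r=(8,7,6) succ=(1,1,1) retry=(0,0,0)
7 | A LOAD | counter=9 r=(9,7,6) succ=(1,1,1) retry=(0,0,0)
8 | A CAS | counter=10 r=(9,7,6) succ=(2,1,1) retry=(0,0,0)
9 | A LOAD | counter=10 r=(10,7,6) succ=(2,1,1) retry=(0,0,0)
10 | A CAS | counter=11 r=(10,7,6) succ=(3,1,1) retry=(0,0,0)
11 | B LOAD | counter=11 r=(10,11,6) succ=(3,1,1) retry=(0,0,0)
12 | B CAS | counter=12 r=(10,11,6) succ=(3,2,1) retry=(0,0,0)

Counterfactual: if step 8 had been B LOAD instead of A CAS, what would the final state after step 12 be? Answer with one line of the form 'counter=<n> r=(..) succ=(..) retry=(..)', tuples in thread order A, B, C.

(re-executing from step 8 with the substitution; state before step 8: counter=9 r=(9,7,6) succ=(1,1,1) retry=(0,0,0))
8 | B LOAD | counter=9 r=(9,9,6) succ=(1,1,1) retry=(0,0,0)
9 | A LOAD | counter=9 r=(9,9,6) succ=(1,1,1) retry=(0,0,0)
10 | A CAS | counter=10 r=(9,9,6) succ=(2,1,1) retry=(0,0,0)
11 | B LOAD | counter=10 r=(9,10,6) succ=(2,1,1) retry=(0,0,0)
12 | B CAS | counter=11 r=(9,10,6) succ=(2,2,1) retry=(0,0,0)

counter=11 r=(9,10,6) succ=(2,2,1) retry=(0,0,0)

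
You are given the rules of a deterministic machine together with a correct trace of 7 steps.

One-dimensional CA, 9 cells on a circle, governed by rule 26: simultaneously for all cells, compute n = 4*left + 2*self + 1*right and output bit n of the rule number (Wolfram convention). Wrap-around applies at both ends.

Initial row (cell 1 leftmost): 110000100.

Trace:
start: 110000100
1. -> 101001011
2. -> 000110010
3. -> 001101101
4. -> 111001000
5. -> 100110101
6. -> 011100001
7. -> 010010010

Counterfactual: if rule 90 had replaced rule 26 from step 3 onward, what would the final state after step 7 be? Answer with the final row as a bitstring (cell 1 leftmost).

001110100

(re-executing steps 3..7 under rule 90; state before step 3: 000110010)
3. -> 001111101
4. -> 111000100
5. -> 101101011
6. -> 101100010
7. -> 001110100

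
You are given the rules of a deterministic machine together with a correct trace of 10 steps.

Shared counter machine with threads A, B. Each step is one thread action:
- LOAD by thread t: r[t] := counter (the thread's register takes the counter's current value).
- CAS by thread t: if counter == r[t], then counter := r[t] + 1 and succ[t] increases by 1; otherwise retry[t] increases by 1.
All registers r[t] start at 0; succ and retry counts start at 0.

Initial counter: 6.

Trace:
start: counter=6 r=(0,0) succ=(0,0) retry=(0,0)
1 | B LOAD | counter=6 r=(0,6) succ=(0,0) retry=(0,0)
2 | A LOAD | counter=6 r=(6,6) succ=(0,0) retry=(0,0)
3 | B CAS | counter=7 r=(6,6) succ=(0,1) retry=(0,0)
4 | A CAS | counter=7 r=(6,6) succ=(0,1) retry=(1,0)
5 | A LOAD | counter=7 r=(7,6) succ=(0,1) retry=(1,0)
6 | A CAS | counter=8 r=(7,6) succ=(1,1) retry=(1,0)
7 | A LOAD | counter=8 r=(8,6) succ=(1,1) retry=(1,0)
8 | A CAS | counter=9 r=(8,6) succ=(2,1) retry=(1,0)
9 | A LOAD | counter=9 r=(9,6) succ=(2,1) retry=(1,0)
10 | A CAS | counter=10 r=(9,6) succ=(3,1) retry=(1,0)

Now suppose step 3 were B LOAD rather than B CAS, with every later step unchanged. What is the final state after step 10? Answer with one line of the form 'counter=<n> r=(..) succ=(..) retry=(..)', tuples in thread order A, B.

(re-executing from step 3 with the substitution; state before step 3: counter=6 r=(6,6) succ=(0,0) retry=(0,0))
3 | B LOAD | counter=6 r=(6,6) succ=(0,0) retry=(0,0)
4 | A CAS | counter=7 r=(6,6) succ=(1,0) retry=(0,0)
5 | A LOAD | counter=7 r=(7,6) succ=(1,0) retry=(0,0)
6 | A CAS | counter=8 r=(7,6) succ=(2,0) retry=(0,0)
7 | A LOAD | counter=8 r=(8,6) succ=(2,0) retry=(0,0)
8 | A CAS | counter=9 r=(8,6) succ=(3,0) retry=(0,0)
9 | A LOAD | counter=9 r=(9,6) succ=(3,0) retry=(0,0)
10 | A CAS | counter=10 r=(9,6) succ=(4,0) retry=(0,0)

counter=10 r=(9,6) succ=(4,0) retry=(0,0)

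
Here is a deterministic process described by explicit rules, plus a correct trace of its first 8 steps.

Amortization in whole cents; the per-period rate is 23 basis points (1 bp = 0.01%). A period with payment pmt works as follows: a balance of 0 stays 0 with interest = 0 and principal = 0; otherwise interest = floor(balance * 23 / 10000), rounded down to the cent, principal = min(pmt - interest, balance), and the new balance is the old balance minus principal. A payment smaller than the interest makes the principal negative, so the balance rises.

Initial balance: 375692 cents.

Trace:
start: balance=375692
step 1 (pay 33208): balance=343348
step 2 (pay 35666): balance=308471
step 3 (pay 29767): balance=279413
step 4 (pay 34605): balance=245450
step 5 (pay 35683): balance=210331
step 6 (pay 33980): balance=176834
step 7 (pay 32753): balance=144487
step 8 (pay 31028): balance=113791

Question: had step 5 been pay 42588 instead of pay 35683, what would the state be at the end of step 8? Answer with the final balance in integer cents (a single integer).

106838

(re-executing from step 5 with the substitution; state before step 5: balance=245450)
step 5 (pay 42588): balance=203426
step 6 (pay 33980): balance=169913
step 7 (pay 32753): balance=137550
step 8 (pay 31028): balance=106838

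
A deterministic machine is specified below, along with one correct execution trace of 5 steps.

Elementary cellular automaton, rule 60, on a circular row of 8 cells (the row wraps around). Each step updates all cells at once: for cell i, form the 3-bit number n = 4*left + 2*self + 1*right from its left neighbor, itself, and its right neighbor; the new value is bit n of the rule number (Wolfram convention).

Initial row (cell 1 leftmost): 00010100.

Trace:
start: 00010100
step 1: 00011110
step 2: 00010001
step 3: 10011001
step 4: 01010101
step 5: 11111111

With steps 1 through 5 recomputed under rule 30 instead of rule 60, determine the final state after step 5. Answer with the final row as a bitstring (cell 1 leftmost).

01011011

(re-executing steps 1..5 under rule 30; state before step 1: 00010100)
step 1: 00110110
step 2: 01100101
step 3: 01011101
step 4: 01010001
step 5: 01011011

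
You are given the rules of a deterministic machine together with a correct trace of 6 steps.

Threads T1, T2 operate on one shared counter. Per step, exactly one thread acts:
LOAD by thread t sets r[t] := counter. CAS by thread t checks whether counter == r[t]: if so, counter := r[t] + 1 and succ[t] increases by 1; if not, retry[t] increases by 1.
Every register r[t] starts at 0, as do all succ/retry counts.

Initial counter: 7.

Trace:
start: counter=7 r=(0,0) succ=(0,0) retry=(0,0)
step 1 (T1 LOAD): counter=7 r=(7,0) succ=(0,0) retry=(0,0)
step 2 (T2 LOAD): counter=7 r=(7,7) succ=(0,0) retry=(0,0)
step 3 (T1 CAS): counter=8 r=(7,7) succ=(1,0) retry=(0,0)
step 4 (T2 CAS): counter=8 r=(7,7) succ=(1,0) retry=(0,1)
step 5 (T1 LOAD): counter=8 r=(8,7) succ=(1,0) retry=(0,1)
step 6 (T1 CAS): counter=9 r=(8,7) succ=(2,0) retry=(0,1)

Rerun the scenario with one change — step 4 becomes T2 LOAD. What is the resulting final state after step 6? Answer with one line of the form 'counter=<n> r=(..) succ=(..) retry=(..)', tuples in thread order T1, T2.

counter=9 r=(8,8) succ=(2,0) retry=(0,0)

(re-executing from step 4 with the substitution; state before step 4: counter=8 r=(7,7) succ=(1,0) retry=(0,0))
step 4 (T2 LOAD): counter=8 r=(7,8) succ=(1,0) retry=(0,0)
step 5 (T1 LOAD): counter=8 r=(8,8) succ=(1,0) retry=(0,0)
step 6 (T1 CAS): counter=9 r=(8,8) succ=(2,0) retry=(0,0)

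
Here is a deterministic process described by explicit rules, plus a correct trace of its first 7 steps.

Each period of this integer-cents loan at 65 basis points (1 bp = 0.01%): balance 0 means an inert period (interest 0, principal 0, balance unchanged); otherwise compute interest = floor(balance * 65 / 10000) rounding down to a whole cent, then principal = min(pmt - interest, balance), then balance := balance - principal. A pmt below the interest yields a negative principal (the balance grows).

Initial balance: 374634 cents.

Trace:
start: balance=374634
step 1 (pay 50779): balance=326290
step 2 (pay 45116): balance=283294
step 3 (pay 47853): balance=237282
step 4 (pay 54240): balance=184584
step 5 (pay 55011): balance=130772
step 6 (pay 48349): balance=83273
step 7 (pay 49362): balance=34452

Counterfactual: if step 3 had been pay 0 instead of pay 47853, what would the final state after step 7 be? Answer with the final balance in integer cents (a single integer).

83561

(re-executing from step 3 with the substitution; state before step 3: balance=283294)
step 3 (pay 0): balance=285135
step 4 (pay 54240): balance=232748
step 5 (pay 55011): balance=179249
step 6 (pay 48349): balance=132065
step 7 (pay 49362): balance=83561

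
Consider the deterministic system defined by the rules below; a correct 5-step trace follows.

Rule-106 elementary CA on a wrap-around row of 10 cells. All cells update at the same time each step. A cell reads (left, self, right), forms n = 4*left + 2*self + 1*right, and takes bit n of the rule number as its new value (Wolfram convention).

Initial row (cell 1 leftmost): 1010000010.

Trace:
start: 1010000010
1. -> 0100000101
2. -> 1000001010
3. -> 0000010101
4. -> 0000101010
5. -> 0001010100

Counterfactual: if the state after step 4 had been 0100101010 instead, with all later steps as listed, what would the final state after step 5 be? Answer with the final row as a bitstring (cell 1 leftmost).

state after step 4 := 0100101010
5. -> 1001010100

1001010100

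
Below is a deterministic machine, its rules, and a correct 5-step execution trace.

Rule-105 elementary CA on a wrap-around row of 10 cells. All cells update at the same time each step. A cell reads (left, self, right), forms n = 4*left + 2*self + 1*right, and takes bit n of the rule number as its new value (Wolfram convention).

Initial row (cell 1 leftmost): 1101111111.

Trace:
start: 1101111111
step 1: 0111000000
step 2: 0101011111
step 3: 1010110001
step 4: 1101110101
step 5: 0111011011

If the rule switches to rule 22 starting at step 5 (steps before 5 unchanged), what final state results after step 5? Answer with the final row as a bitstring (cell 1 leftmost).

(re-executing step 5 under rule 22; state before step 5: 1101110101)
step 5: 0000000100

0000000100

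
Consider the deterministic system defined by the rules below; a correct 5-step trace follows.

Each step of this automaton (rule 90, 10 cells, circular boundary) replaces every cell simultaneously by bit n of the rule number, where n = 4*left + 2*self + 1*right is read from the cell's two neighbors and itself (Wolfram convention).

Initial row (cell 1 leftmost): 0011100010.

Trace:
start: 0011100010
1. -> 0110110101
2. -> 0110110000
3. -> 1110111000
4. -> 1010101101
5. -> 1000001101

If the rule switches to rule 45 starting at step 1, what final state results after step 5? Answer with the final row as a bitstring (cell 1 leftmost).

(re-executing steps 1..5 under rule 45; state before step 1: 0011100010)
1. -> 1010001010
2. -> 1110101111
3. -> 0001111000
4. -> 1101000011
5. -> 0011011010

0011011010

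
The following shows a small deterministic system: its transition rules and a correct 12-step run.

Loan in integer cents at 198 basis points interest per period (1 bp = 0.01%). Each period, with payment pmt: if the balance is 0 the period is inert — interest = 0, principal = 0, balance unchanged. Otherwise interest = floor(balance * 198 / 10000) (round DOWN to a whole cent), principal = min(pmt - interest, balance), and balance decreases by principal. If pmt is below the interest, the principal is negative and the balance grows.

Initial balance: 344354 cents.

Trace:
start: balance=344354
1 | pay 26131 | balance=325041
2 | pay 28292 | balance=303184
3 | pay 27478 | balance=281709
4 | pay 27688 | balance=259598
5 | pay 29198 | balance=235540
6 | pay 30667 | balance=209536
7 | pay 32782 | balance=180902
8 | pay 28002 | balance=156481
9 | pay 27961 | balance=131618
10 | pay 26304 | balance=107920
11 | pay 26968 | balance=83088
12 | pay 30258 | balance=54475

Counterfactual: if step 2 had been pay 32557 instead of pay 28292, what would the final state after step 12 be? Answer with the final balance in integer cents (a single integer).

(re-executing from step 2 with the substitution; state before step 2: balance=325041)
2 | pay 32557 | balance=298919
3 | pay 27478 | balance=277359
4 | pay 27688 | balance=255162
5 | pay 29198 | balance=231016
6 | pay 30667 | balance=204923
7 | pay 32782 | balance=176198
8 | pay 28002 | balance=151684
9 | pay 27961 | balance=126726
10 | pay 26304 | balance=102931
11 | pay 26968 | balance=78001
12 | pay 30258 | balance=49287

49287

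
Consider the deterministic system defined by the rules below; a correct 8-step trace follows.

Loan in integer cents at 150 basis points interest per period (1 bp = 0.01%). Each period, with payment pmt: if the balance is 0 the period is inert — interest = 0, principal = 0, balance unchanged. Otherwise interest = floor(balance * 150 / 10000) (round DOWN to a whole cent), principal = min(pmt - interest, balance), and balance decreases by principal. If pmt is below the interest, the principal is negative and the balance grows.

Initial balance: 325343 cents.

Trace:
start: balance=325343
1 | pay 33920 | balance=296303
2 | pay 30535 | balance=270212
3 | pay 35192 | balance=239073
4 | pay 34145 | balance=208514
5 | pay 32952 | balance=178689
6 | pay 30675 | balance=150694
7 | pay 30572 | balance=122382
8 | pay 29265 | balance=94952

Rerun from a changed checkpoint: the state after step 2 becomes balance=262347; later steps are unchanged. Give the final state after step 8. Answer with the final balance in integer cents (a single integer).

86352

state after step 2 := balance=262347
3 | pay 35192 | balance=231090
4 | pay 34145 | balance=200411
5 | pay 32952 | balance=170465
6 | pay 30675 | balance=142346
7 | pay 30572 | balance=113909
8 | pay 29265 | balance=86352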